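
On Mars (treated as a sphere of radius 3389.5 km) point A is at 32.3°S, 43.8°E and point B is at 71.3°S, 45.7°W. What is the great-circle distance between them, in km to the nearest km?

3516 km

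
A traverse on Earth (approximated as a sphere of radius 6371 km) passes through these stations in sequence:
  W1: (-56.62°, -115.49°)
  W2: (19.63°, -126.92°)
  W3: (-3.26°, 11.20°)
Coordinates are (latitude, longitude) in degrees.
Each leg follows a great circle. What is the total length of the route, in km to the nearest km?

23668 km

Leg W1→W2: central angle 1.3414 rad, distance 8545.9 km.
Leg W2→W3: central angle 2.3735 rad, distance 15121.6 km.
Total: 8545.9 + 15121.6 ≈ 23668 km.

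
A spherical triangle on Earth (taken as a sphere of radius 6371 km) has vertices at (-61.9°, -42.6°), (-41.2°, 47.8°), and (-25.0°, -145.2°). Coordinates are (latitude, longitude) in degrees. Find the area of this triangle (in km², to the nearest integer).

Side lengths (central angles): a = 1.9672, b = 1.2873, c = 0.9538 rad; semiperimeter s = 2.1042.
By l'Huilier's theorem, tan(E/4) = √[tan(s/2) tan((s−a)/2) tan((s−b)/2) tan((s−c)/2)], giving spherical excess E = 0.7264 rad.
Area = E·R² = 0.7264 × (6371)² ≈ 29483251 km².

29483251 km²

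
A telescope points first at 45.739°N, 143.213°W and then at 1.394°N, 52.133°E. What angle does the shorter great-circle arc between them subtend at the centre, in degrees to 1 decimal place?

131.0°

Let φ₁ = 0.7983 rad, φ₂ = 0.0243 rad, and Δλ = -2.8738 rad.
Haversine: a = sin²(Δφ/2) + cos φ₁ cos φ₂ sin²(Δλ/2) = 0.1424 + (0.6979)(0.9997)(0.9822) = 0.82771.
Central angle c = 2·arcsin(√a) = 2.28554 rad.
So the angular separation is 131.0°.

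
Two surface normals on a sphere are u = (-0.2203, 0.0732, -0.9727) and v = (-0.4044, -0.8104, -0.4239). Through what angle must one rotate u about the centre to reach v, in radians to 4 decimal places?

1.1129 rad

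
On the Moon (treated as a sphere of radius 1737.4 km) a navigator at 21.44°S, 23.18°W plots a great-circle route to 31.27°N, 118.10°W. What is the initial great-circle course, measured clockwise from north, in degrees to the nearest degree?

With φ₁ = -0.3742, φ₂ = 0.5458, Δλ = -1.6567 rad, the forward-azimuth formula gives
θ = atan2( sin Δλ cos φ₂ , cos φ₁ sin φ₂ − sin φ₁ cos φ₂ cos Δλ ) = atan2(-0.8516, 0.4564) = -61.81°.
Adding 360° brings this into [0°, 360°): 298°.

298°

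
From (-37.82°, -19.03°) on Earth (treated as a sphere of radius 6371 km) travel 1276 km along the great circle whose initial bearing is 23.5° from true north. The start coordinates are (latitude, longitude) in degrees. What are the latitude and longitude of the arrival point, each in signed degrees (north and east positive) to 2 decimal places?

-27.18°, -13.91°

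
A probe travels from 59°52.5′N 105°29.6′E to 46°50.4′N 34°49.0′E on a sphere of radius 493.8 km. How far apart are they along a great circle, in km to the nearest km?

361 km

Let φ₁ = 1.0450 rad, φ₂ = 0.8175 rad, and Δλ = -1.2335 rad.
cos c = sin φ₁ sin φ₂ + cos φ₁ cos φ₂ cos Δλ = (0.8649)(0.7294) + (0.5019)(0.6840)(0.3309) = 0.74452,
so c = arccos(0.74452) = 0.73098 rad.
Distance = R·c = 493.8 × 0.7310 ≈ 361 km.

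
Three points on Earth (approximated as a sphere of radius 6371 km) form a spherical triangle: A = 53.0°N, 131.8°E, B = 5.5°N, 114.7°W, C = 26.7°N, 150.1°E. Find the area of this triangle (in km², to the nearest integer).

Side lengths (central angles): a = 1.6083, b = 0.5170, c = 1.7338 rad; semiperimeter s = 1.9296.
By l'Huilier's theorem, tan(E/4) = √[tan(s/2) tan((s−a)/2) tan((s−b)/2) tan((s−c)/2)], giving spherical excess E = 0.5562 rad.
Area = E·R² = 0.5562 × (6371)² ≈ 22575513 km².

22575513 km²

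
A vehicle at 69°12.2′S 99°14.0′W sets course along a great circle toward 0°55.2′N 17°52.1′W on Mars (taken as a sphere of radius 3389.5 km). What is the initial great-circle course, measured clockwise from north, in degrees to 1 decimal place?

81.6°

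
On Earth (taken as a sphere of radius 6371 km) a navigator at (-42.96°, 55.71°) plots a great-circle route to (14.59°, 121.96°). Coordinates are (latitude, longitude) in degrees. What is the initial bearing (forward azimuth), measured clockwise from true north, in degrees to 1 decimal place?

With φ₁ = -0.7498, φ₂ = 0.2546, Δλ = 1.1563 rad, the forward-azimuth formula gives
θ = atan2( sin Δλ cos φ₂ , cos φ₁ sin φ₂ − sin φ₁ cos φ₂ cos Δλ ) = atan2(0.8858, 0.4500) = 63.07°.
So the initial bearing is 63.1°.

63.1°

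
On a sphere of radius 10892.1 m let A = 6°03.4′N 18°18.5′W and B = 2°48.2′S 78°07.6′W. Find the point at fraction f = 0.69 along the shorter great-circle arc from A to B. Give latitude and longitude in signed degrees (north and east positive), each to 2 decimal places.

Central angle δ = 1.0539 rad. Interpolating on the sphere with fraction f = 0.69:
P = [sin((1−f)δ)·A + sin(fδ)·B] / sin δ = 0.3692·A + 0.7647·B in Cartesian coordinates,
giving P = (0.5057, -0.8627, 0.0016), i.e. latitude 0.09°, longitude -59.63°.

0.09°, -59.63°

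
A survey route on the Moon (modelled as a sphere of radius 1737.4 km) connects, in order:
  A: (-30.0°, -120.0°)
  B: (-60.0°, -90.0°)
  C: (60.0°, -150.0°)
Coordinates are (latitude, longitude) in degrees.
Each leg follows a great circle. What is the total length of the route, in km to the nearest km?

Leg A→B: central angle 0.6300 rad, distance 1094.6 km.
Leg B→C: central angle 2.2459 rad, distance 3902.1 km.
Total: 1094.6 + 3902.1 ≈ 4997 km.

4997 km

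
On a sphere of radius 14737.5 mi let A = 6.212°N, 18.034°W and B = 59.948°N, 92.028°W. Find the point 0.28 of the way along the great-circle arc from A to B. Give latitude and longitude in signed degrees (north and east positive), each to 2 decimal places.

24.63°, -29.52°

Central angle δ = 1.3378 rad. Interpolating on the sphere with fraction f = 0.28:
P = [sin((1−f)δ)·A + sin(fδ)·B] / sin δ = 0.8438·A + 0.3760·B in Cartesian coordinates,
giving P = (0.7910, -0.4479, 0.4168), i.e. latitude 24.63°, longitude -29.52°.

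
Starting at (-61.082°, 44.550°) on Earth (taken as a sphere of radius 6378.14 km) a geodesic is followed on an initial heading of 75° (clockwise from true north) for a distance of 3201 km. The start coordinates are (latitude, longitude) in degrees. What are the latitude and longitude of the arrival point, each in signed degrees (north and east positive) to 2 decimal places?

Angular distance δ = d/R = 3201/6378.14 = 0.50187 rad; initial bearing θ = 1.3090 rad.
sin φ₂ = sin φ₁ cos δ + cos φ₁ sin δ cos θ = (-0.8753)(0.8767) + (0.4836)(0.4811)(0.2588) = -0.7072, so φ₂ = -45.00°.
Δλ = atan2(sin θ sin δ cos φ₁, cos δ − sin φ₁ sin φ₂) = atan2(0.2247, 0.2577) = 41.087°.
λ₂ = 44.550° + 41.087° = 85.64°.

-45.00°, 85.64°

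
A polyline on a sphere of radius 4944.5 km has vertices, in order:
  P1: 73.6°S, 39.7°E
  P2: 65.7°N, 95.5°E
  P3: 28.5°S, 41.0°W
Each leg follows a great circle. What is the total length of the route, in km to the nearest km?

Leg P1→P2: central angle 2.5133 rad, distance 12426.9 km.
Leg P2→P3: central angle 2.3423 rad, distance 11581.5 km.
Total: 12426.9 + 11581.5 ≈ 24008 km.

24008 km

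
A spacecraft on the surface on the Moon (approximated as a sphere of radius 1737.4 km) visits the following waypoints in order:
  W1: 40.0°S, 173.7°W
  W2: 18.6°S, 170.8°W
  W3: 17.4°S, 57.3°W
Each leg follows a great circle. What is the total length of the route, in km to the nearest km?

3849 km

Leg W1→W2: central angle 0.3760 rad, distance 653.3 km.
Leg W2→W3: central angle 1.8393 rad, distance 3195.5 km.
Total: 653.3 + 3195.5 ≈ 3849 km.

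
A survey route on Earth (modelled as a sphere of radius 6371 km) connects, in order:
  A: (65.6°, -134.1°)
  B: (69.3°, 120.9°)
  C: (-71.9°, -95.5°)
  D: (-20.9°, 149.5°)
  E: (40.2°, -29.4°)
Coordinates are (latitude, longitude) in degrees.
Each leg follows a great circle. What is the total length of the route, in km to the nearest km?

49094 km

Leg A→B: central angle 0.6196 rad, distance 3947.6 km.
Leg B→C: central angle 2.9293 rad, distance 18662.4 km.
Leg C→D: central angle 1.3526 rad, distance 8617.7 km.
Leg D→E: central angle 2.8043 rad, distance 17866.5 km.
Total: 3947.6 + 18662.4 + 8617.7 + 17866.5 ≈ 49094 km.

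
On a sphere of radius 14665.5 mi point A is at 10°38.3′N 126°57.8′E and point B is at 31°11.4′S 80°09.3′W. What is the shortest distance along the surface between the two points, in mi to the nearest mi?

37769 mi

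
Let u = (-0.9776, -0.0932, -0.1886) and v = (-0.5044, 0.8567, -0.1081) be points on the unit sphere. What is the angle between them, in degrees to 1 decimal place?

64.3°

u·v = 0.4336; |u| = 1.0000, |v| = 1.0000.
cos θ = (u·v)/(|u||v|) = 0.4336, so θ = 64.3°.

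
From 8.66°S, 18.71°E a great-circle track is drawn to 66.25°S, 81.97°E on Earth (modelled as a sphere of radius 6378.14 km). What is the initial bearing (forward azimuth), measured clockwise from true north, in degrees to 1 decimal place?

With φ₁ = -0.1511, φ₂ = -1.1563, Δλ = 1.1041 rad, the forward-azimuth formula gives
θ = atan2( sin Δλ cos φ₂ , cos φ₁ sin φ₂ − sin φ₁ cos φ₂ cos Δλ ) = atan2(0.3597, -0.8776) = 157.71°.
So the initial bearing is 157.7°.

157.7°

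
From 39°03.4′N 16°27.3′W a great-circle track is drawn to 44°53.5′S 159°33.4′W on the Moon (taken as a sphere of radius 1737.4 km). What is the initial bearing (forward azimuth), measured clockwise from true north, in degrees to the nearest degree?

With φ₁ = 0.6817, φ₂ = -0.7835, Δλ = -2.4976 rad, the forward-azimuth formula gives
θ = atan2( sin Δλ cos φ₂ , cos φ₁ sin φ₂ − sin φ₁ cos φ₂ cos Δλ ) = atan2(-0.4253, -0.1911) = -114.19°.
Adding 360° brings this into [0°, 360°): 246°.

246°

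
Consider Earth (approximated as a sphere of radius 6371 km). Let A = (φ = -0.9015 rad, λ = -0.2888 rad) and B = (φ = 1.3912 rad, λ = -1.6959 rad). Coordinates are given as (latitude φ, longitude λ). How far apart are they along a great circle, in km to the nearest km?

15445 km

In radians: φ₁ = -0.9015, φ₂ = 1.3912, Δλ = -80.621° = -1.4071 rad.
Haversine: a = sin²(Δφ/2) + cos φ₁ cos φ₂ sin²(Δλ/2) = 0.8304 + (0.6204)(0.1786)(0.4185) = 0.87679.
Central angle c = 2·arcsin(√a) = 2.42429 rad.
Distance = R·c = 6371 × 2.4243 ≈ 15445 km.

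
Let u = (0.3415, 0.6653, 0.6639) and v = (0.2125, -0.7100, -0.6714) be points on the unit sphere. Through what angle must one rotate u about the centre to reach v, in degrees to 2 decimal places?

147.73°

u·v = -0.8455; |u| = 1.0000, |v| = 1.0000.
cos θ = (u·v)/(|u||v|) = -0.8455, so θ = 147.73°.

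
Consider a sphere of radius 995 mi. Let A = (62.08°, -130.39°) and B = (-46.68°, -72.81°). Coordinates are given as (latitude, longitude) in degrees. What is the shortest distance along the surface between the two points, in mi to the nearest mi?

With latitudes φ₁ = 62.080°, φ₂ = -46.680° and longitude difference Δλ = 57.580°:
cos c = sin φ₁ sin φ₂ + cos φ₁ cos φ₂ cos Δλ = (0.8836)(-0.7275) + (0.4682)(0.6861)(0.5361) = -0.47062,
so c = arccos(-0.47062) = 2.06079 rad.
Distance = R·c = 995 × 2.0608 ≈ 2050 mi.

2050 mi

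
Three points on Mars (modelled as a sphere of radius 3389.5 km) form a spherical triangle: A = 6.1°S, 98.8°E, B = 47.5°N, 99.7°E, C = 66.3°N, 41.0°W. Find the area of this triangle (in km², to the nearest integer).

Side lengths (central angles): a = 1.0872, b = 1.9851, c = 0.9356 rad; semiperimeter s = 2.0040.
By l'Huilier's theorem, tan(E/4) = √[tan(s/2) tan((s−a)/2) tan((s−b)/2) tan((s−c)/2)], giving spherical excess E = 0.2620 rad.
Area = E·R² = 0.2620 × (3389.5)² ≈ 3009848 km².

3009848 km²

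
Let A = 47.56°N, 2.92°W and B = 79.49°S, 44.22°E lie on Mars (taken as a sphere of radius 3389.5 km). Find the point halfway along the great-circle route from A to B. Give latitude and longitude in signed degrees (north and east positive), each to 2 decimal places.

-16.84°, 6.58°

The central angle between A and B is δ = 2.2677 rad.
With f = 0.5, the slerp weights are sin((1−f)δ)/sin δ = 1.1816 and sin(fδ)/sin δ = 1.1816.
Weighted sum of the unit vectors: (1.1816)·(0.6739,-0.0344,0.7380) + (1.1816)·(0.1307,0.1272,-0.9832) = (0.9508, 0.1097, -0.2898).
Converting back: φ = atan2(z, √(x²+y²)) = -16.84°, λ = atan2(y, x) = 6.58°.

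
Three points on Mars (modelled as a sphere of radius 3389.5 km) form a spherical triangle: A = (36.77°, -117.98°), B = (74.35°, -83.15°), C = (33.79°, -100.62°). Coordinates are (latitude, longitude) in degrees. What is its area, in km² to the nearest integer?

Side lengths (central angles): a = 0.7237, b = 0.2524, c = 0.7170 rad; semiperimeter s = 0.8465.
By l'Huilier's theorem, tan(E/4) = √[tan(s/2) tan((s−a)/2) tan((s−b)/2) tan((s−c)/2)], giving spherical excess E = 0.0938 rad.
Area = E·R² = 0.0938 × (3389.5)² ≈ 1077579 km².

1077579 km²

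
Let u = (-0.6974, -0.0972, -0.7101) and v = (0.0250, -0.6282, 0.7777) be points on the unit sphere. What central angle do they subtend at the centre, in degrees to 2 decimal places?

u·v = -0.5086; |u| = 1.0000, |v| = 1.0000.
cos θ = (u·v)/(|u||v|) = -0.5086, so θ = 120.57°.

120.57°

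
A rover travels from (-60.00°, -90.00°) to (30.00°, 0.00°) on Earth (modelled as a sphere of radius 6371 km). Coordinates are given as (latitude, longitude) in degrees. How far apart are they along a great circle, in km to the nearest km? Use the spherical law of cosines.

12861 km

In radians: φ₁ = -1.0472, φ₂ = 0.5236, Δλ = 90.000° = 1.5708 rad.
cos c = sin φ₁ sin φ₂ + cos φ₁ cos φ₂ cos Δλ = (-0.8660)(0.5000) + (0.5000)(0.8660)(0.0000) = -0.43301,
so c = arccos(-0.43301) = 2.01863 rad.
Distance = R·c = 6371 × 2.0186 ≈ 12861 km.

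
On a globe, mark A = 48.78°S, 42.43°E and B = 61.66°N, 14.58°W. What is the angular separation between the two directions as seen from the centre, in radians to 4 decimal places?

2.0849 rad

With latitudes φ₁ = -48.780°, φ₂ = 61.660° and longitude difference Δλ = -57.010°:
cos c = sin φ₁ sin φ₂ + cos φ₁ cos φ₂ cos Δλ = (-0.7522)(0.8801) + (0.6590)(0.4747)(0.5445) = -0.49171,
so c = arccos(-0.49171) = 2.08485 rad.
So the angular separation is 2.0849 rad.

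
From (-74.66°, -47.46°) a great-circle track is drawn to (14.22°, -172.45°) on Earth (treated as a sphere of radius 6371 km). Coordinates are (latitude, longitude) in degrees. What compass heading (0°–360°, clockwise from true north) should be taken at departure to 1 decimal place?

239.3°

Δλ = -124.990° = -2.1815 rad.
y = sin Δλ · cos φ₂ = (-0.8193)(0.9694) = -0.7941
x = cos φ₁ sin φ₂ − sin φ₁ cos φ₂ cos Δλ = (0.2645)(0.2456) − (-0.9644)(0.9694)(-0.5734) = -0.4711
θ = atan2(y, x) = -120.68°; adding 360° gives 239.3°.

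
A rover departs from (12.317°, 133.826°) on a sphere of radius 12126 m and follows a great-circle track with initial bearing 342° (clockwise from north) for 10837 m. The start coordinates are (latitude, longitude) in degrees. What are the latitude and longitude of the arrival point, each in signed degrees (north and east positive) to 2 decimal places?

59.07°, 105.88°

Angular distance δ = d/R = 10837/12126 = 0.89370 rad; initial bearing θ = 5.9690 rad.
sin φ₂ = sin φ₁ cos δ + cos φ₁ sin δ cos θ = (0.2133)(0.6265) + (0.9770)(0.7794)(0.9511) = 0.8578, so φ₂ = 59.07°.
Δλ = atan2(sin θ sin δ cos φ₁, cos δ − sin φ₁ sin φ₂) = atan2(-0.2353, 0.4435) = -27.946°.
λ₂ = 133.826° − 27.946° = 105.88°.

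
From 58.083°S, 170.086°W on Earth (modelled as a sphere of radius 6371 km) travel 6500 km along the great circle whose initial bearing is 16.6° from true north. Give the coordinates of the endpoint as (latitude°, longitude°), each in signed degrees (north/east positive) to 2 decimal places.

Angular distance δ = d/R = 6500/6371 = 1.02025 rad; initial bearing θ = 0.2897 rad.
sin φ₂ = sin φ₁ cos δ + cos φ₁ sin δ cos θ = (-0.8488)(0.5232) + (0.5287)(0.8522)(0.9583) = -0.0123, so φ₂ = -0.70°.
Δλ = atan2(sin θ sin δ cos φ₁, cos δ − sin φ₁ sin φ₂) = atan2(0.1287, 0.5127) = 14.093°.
λ₂ = -170.086° + 14.093° = -155.99°.

-0.70°, -155.99°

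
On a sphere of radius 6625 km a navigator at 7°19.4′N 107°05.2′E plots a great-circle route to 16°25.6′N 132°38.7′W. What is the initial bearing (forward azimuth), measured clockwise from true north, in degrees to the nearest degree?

With φ₁ = 0.1278, φ₂ = 0.2867, Δλ = 2.0991 rad, the forward-azimuth formula gives
θ = atan2( sin Δλ cos φ₂ , cos φ₁ sin φ₂ − sin φ₁ cos φ₂ cos Δλ ) = atan2(0.8284, 0.3421) = 67.56°.
So the initial bearing is 68°.

68°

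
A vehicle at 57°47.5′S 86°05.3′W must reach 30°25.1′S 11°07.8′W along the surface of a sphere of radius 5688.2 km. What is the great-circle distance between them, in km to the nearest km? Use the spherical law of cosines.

In radians: φ₁ = -1.0087, φ₂ = -0.5309, Δλ = 74.958° = 1.3083 rad.
cos c = sin φ₁ sin φ₂ + cos φ₁ cos φ₂ cos Δλ = (-0.8461)(-0.5063) + (0.5330)(0.8624)(0.2595) = 0.54768,
so c = arccos(0.54768) = 0.99121 rad.
Distance = R·c = 5688.2 × 0.9912 ≈ 5638 km.

5638 km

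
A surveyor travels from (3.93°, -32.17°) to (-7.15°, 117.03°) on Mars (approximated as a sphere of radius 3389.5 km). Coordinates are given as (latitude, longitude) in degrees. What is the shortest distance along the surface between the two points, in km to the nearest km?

8825 km

Let φ₁ = 0.0686 rad, φ₂ = -0.1248 rad, and Δλ = 2.6040 rad.
cos c = sin φ₁ sin φ₂ + cos φ₁ cos φ₂ cos Δλ = (0.0685)(-0.1245) + (0.9976)(0.9922)(-0.8590) = -0.85881,
so c = arccos(-0.85881) = 2.60373 rad.
Distance = R·c = 3389.5 × 2.6037 ≈ 8825 km.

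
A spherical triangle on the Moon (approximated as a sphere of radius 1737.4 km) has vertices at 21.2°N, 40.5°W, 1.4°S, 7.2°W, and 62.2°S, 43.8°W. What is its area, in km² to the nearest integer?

Side lengths (central angles): a = 1.1637, b = 1.4563, c = 0.6917 rad; semiperimeter s = 1.6559.
By l'Huilier's theorem, tan(E/4) = √[tan(s/2) tan((s−a)/2) tan((s−b)/2) tan((s−c)/2)], giving spherical excess E = 0.4765 rad.
Area = E·R² = 0.4765 × (1737.4)² ≈ 1438314 km².

1438314 km²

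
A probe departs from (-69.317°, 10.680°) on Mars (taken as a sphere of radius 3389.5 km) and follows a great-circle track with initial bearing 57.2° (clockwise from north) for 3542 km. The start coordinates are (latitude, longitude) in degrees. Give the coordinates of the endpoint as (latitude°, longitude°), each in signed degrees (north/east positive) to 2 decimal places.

Angular distance δ = d/R = 3542/3389.5 = 1.04499 rad; initial bearing θ = 0.9983 rad.
sin φ₂ = sin φ₁ cos δ + cos φ₁ sin δ cos θ = (-0.9355)(0.5019) + (0.3532)(0.8649)(0.5417) = -0.3041, so φ₂ = -17.70°.
Δλ = atan2(sin θ sin δ cos φ₁, cos δ − sin φ₁ sin φ₂) = atan2(0.2568, 0.2174) = 49.744°.
λ₂ = 10.680° + 49.744° = 60.42°.

-17.70°, 60.42°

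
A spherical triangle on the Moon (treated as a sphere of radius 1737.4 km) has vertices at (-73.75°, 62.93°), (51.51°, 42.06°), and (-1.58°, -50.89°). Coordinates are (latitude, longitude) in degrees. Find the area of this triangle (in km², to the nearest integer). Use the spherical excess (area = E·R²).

7506538 km²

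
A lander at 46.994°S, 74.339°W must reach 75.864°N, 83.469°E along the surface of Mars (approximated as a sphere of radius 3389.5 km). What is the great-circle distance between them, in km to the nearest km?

Let φ₁ = -0.8202 rad, φ₂ = 1.3241 rad, and Δλ = 2.7543 rad.
cos c = sin φ₁ sin φ₂ + cos φ₁ cos φ₂ cos Δλ = (-0.7313)(0.9697) + (0.6821)(0.2442)(-0.9259) = -0.86338,
so c = arccos(-0.86338) = 2.61272 rad.
Distance = R·c = 3389.5 × 2.6127 ≈ 8856 km.

8856 km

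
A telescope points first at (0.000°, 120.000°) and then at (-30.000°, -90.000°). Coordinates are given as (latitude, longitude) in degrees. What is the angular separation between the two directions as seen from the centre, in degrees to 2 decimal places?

138.59°

With latitudes φ₁ = 0.000°, φ₂ = -30.000° and longitude difference Δλ = 150.000°:
Haversine: a = sin²(Δφ/2) + cos φ₁ cos φ₂ sin²(Δλ/2) = 0.0670 + (1.0000)(0.8660)(0.9330) = 0.87500.
Central angle c = 2·arcsin(√a) = 2.41886 rad.
So the angular separation is 138.59°.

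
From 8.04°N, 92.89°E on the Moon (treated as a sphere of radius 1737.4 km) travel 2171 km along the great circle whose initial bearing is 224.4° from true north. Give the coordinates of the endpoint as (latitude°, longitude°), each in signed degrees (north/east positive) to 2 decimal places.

Angular distance δ = d/R = 2171/1737.4 = 1.24957 rad; initial bearing θ = 3.9165 rad.
sin φ₂ = sin φ₁ cos δ + cos φ₁ sin δ cos θ = (0.1399)(0.3157) + (0.9902)(0.9488)(-0.7145) = -0.6271, so φ₂ = -38.84°.
Δλ = atan2(sin θ sin δ cos φ₁, cos δ − sin φ₁ sin φ₂) = atan2(-0.6573, 0.4034) = -58.461°.
λ₂ = 92.890° − 58.461° = 34.43°.

-38.84°, 34.43°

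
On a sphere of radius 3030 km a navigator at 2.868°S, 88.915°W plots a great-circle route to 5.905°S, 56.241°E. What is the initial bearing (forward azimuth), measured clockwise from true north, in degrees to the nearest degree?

Δλ = 145.156° = 2.5335 rad.
y = sin Δλ · cos φ₂ = (0.5713)(0.9947) = 0.5683
x = cos φ₁ sin φ₂ − sin φ₁ cos φ₂ cos Δλ = (0.9987)(-0.1029) − (-0.0500)(0.9947)(-0.8207) = -0.1436
θ = atan2(y, x) = 104.18°, so the bearing is 104°.

104°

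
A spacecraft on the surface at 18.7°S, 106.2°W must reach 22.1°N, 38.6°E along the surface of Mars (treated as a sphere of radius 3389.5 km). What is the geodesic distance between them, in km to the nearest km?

8691 km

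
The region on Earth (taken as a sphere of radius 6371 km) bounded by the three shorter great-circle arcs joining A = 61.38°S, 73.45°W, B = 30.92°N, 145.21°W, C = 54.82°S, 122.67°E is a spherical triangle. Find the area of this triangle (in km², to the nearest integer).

69237750 km²

Side lengths (central angles): a = 2.0245, b = 1.1014, c = 1.8991 rad; semiperimeter s = 2.5125.
By l'Huilier's theorem, tan(E/4) = √[tan(s/2) tan((s−a)/2) tan((s−b)/2) tan((s−c)/2)], giving spherical excess E = 1.7058 rad.
Area = E·R² = 1.7058 × (6371)² ≈ 69237750 km².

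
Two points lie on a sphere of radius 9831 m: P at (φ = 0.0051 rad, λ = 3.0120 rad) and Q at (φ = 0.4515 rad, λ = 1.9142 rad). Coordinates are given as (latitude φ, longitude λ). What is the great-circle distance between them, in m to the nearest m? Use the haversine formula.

11266 m

With latitudes φ₁ = 0.292°, φ₂ = 25.869° and longitude difference Δλ = -62.899°:
Haversine: a = sin²(Δφ/2) + cos φ₁ cos φ₂ sin²(Δλ/2) = 0.0490 + (1.0000)(0.8998)(0.2722) = 0.29394.
Central angle c = 2·arcsin(√a) = 1.14601 rad.
Distance = R·c = 9831 × 1.1460 ≈ 11266 m.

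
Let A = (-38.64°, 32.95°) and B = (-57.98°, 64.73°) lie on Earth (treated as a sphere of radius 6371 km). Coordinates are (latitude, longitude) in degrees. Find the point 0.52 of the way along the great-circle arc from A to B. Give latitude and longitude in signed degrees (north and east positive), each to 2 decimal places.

The central angle between A and B is δ = 0.4918 rad.
With f = 0.52, the slerp weights are sin((1−f)δ)/sin δ = 0.4953 and sin(fδ)/sin δ = 0.5357.
Weighted sum of the unit vectors: (0.4953)·(0.6554,0.4248,-0.6244) + (0.5357)·(0.2263,0.4795,-0.8479) = (0.4459, 0.4673, -0.7635).
Converting back: φ = atan2(z, √(x²+y²)) = -49.77°, λ = atan2(y, x) = 46.34°.

-49.77°, 46.34°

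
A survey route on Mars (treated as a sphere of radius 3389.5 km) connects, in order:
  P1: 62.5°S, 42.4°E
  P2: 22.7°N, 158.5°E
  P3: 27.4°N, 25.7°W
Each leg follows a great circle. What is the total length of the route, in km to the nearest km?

Leg P1→P2: central angle 2.1291 rad, distance 7216.4 km.
Leg P2→P3: central angle 2.2643 rad, distance 7674.9 km.
Total: 7216.4 + 7674.9 ≈ 14891 km.

14891 km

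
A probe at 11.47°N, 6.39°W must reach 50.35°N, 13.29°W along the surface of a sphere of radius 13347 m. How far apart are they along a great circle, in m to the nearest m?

9153 m

Let φ₁ = 0.2002 rad, φ₂ = 0.8788 rad, and Δλ = -0.1204 rad.
cos c = sin φ₁ sin φ₂ + cos φ₁ cos φ₂ cos Δλ = (0.1989)(0.7700) + (0.9800)(0.6381)(0.9928) = 0.77393,
so c = arccos(0.77393) = 0.68577 rad.
Distance = R·c = 13347 × 0.6858 ≈ 9153 m.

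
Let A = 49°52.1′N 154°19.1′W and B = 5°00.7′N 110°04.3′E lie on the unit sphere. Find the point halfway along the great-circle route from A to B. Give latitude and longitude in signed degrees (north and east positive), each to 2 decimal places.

Central angle δ = 1.5668 rad. Interpolating on the sphere with fraction f = 0.5:
P = [sin((1−f)δ)·A + sin(fδ)·B] / sin δ = 0.7057·A + 0.7057·B in Cartesian coordinates,
giving P = (-0.6512, 0.4632, 0.6012), i.e. latitude 36.96°, longitude 144.58°.

36.96°, 144.58°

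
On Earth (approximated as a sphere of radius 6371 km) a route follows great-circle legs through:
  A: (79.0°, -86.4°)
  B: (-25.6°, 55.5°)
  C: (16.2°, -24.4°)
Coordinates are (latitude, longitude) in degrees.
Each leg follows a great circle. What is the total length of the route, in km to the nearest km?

Leg A→B: central angle 2.1647 rad, distance 13791.0 km.
Leg B→C: central angle 1.5395 rad, distance 9807.9 km.
Total: 13791.0 + 9807.9 ≈ 23599 km.

23599 km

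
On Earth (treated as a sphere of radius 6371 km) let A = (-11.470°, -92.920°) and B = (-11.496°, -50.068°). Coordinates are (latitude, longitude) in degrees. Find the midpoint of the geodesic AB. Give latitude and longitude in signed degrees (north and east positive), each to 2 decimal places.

-12.31°, -71.50°

Central angle δ = 0.7322 rad. Interpolating on the sphere with fraction f = 0.5:
P = [sin((1−f)δ)·A + sin(fδ)·B] / sin δ = 0.5355·A + 0.5355·B in Cartesian coordinates,
giving P = (0.3101, -0.9265, -0.2132), i.e. latitude -12.31°, longitude -71.50°.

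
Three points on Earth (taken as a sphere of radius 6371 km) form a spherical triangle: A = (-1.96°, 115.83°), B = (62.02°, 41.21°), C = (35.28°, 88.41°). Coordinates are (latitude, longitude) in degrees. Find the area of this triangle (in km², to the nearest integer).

Side lengths (central angles): a = 0.6915, b = 0.7891, c = 1.4765 rad; semiperimeter s = 1.4786.
By l'Huilier's theorem, tan(E/4) = √[tan(s/2) tan((s−a)/2) tan((s−b)/2) tan((s−c)/2)], giving spherical excess E = 0.0475 rad.
Area = E·R² = 0.0475 × (6371)² ≈ 1929366 km².

1929366 km²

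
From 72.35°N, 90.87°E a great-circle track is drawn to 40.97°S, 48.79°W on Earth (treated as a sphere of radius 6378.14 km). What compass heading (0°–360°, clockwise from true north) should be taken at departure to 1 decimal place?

With φ₁ = 1.2627, φ₂ = -0.7151, Δλ = -2.4375 rad, the forward-azimuth formula gives
θ = atan2( sin Δλ cos φ₂ , cos φ₁ sin φ₂ − sin φ₁ cos φ₂ cos Δλ ) = atan2(-0.4888, 0.3496) = -54.42°.
Adding 360° brings this into [0°, 360°): 305.6°.

305.6°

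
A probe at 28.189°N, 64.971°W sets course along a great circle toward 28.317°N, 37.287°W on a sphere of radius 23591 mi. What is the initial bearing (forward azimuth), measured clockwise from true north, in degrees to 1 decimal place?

83.1°

Δλ = 27.684° = 0.4832 rad.
y = sin Δλ · cos φ₂ = (0.4646)(0.8803) = 0.4090
x = cos φ₁ sin φ₂ − sin φ₁ cos φ₂ cos Δλ = (0.8814)(0.4743) − (0.4724)(0.8803)(0.8855) = 0.0498
θ = atan2(y, x) = 83.05°, so the bearing is 83.1°.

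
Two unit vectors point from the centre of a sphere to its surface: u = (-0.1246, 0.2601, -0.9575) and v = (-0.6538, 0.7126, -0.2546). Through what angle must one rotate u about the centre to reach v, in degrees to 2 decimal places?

u·v = 0.5106; |u| = 1.0000, |v| = 1.0000.
cos θ = (u·v)/(|u||v|) = 0.5106, so θ = 59.30°.

59.30°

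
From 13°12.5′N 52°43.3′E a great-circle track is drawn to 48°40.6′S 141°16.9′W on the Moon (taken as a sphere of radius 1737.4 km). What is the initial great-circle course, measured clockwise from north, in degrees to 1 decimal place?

With φ₁ = 0.2305, φ₂ = -0.8496, Δλ = 2.8972 rad, the forward-azimuth formula gives
θ = atan2( sin Δλ cos φ₂ , cos φ₁ sin φ₂ − sin φ₁ cos φ₂ cos Δλ ) = atan2(0.1598, -0.5847) = 164.72°.
So the initial bearing is 164.7°.

164.7°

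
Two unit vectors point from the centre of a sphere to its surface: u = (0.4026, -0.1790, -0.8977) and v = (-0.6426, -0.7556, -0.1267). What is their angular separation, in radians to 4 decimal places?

1.5805 rad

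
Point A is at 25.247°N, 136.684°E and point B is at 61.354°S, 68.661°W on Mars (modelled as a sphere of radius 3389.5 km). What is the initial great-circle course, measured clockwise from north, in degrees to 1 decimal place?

161.4°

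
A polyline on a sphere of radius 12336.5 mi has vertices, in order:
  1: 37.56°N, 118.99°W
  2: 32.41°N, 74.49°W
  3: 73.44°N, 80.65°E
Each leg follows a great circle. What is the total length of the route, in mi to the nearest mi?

23533 mi

Leg 1→2: central angle 0.6367 rad, distance 7854.7 mi.
Leg 2→3: central angle 1.2709 rad, distance 15678.5 mi.
Total: 7854.7 + 15678.5 ≈ 23533 mi.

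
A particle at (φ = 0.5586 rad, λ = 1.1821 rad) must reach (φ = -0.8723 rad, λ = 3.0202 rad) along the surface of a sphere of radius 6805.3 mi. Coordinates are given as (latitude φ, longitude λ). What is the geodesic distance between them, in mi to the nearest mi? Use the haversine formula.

14652 mi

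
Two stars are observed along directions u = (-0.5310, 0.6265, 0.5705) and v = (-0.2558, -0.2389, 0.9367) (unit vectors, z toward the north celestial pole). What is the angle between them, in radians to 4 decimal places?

u·v = 0.5205; |u| = 1.0000, |v| = 1.0000.
cos θ = (u·v)/(|u||v|) = 0.5206, so θ = 1.0233 rad.

1.0233 rad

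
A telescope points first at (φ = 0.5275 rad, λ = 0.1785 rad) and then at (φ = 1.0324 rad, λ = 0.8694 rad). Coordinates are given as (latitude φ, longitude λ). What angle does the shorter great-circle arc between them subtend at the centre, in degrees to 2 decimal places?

39.32°

Let φ₁ = 0.5275 rad, φ₂ = 1.0324 rad, and Δλ = 0.6909 rad.
Haversine: a = sin²(Δφ/2) + cos φ₁ cos φ₂ sin²(Δλ/2) = 0.0624 + (0.8641)(0.5128)(0.1147) = 0.11319.
Central angle c = 2·arcsin(√a) = 0.68627 rad.
So the angular separation is 39.32°.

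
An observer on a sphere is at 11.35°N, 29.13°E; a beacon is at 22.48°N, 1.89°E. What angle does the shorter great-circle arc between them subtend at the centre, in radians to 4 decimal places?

0.4934 rad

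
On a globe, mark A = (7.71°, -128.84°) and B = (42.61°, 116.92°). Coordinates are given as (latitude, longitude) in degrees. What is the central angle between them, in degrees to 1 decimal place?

102.0°

With latitudes φ₁ = 7.710°, φ₂ = 42.610° and longitude difference Δλ = -114.240°:
cos c = sin φ₁ sin φ₂ + cos φ₁ cos φ₂ cos Δλ = (0.1342)(0.6770) + (0.9910)(0.7360)(-0.4106) = -0.20861,
so c = arccos(-0.20861) = 1.78095 rad.
So the angular separation is 102.0°.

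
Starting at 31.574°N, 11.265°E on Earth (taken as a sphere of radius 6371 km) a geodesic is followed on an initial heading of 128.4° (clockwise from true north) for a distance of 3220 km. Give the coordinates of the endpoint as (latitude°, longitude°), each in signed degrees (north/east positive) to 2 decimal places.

11.65°, 34.06°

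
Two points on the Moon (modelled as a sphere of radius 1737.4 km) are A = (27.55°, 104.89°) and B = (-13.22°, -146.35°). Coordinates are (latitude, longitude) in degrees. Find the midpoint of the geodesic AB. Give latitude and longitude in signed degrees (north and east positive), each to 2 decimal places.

12.16°, 163.00°

Central angle δ = 1.9642 rad. Interpolating on the sphere with fraction f = 0.5:
P = [sin((1−f)δ)·A + sin(fδ)·B] / sin δ = 0.9005·A + 0.9005·B in Cartesian coordinates,
giving P = (-0.9349, 0.2858, 0.2106), i.e. latitude 12.16°, longitude 163.00°.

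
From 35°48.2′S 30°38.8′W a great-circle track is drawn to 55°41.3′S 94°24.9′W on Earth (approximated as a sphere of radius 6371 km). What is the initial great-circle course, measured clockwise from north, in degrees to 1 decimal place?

224.0°

With φ₁ = -0.6249, φ₂ = -0.9719, Δλ = -1.1130 rad, the forward-azimuth formula gives
θ = atan2( sin Δλ cos φ₂ , cos φ₁ sin φ₂ − sin φ₁ cos φ₂ cos Δλ ) = atan2(-0.5056, -0.5241) = -136.03°.
Adding 360° brings this into [0°, 360°): 224.0°.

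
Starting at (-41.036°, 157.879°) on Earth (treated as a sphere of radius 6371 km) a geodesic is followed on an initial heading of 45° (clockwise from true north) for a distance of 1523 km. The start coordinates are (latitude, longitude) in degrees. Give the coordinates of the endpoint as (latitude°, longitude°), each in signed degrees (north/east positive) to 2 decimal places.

-30.77°, 169.12°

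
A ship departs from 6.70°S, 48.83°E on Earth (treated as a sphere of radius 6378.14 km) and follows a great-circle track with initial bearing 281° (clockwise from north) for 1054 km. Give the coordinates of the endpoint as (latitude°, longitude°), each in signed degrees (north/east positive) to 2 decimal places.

Angular distance δ = d/R = 1054/6378.14 = 0.16525 rad; initial bearing θ = 4.9044 rad.
sin φ₂ = sin φ₁ cos δ + cos φ₁ sin δ cos θ = (-0.1167)(0.9864) + (0.9932)(0.1645)(0.1908) = -0.0839, so φ₂ = -4.81°.
Δλ = atan2(sin θ sin δ cos φ₁, cos δ − sin φ₁ sin φ₂) = atan2(-0.1604, 0.9766) = -9.326°.
λ₂ = 48.830° − 9.326° = 39.50°.

-4.81°, 39.50°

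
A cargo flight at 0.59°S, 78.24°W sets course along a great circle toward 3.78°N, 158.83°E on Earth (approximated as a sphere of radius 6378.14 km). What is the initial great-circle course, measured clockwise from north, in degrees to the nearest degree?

274°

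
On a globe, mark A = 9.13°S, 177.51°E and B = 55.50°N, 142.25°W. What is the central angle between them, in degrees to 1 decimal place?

72.8°

With latitudes φ₁ = -9.130°, φ₂ = 55.500° and longitude difference Δλ = 40.240°:
cos c = sin φ₁ sin φ₂ + cos φ₁ cos φ₂ cos Δλ = (-0.1587)(0.8241) + (0.9873)(0.5664)(0.7633) = 0.29612,
so c = arccos(0.29612) = 1.27017 rad.
So the angular separation is 72.8°.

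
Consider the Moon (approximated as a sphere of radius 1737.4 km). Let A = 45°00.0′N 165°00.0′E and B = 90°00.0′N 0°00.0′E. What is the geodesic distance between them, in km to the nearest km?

Let φ₁ = 0.7854 rad, φ₂ = 1.5708 rad, and Δλ = -2.8798 rad.
Haversine: a = sin²(Δφ/2) + cos φ₁ cos φ₂ sin²(Δλ/2) = 0.1464 + (0.7071)(0.0000)(0.9830) = 0.14645.
Central angle c = 2·arcsin(√a) = 0.78540 rad.
Distance = R·c = 1737.4 × 0.7854 ≈ 1365 km.

1365 km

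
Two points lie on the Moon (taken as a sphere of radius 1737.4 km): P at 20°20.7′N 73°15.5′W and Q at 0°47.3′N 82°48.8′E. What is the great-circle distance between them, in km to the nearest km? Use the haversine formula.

With latitudes φ₁ = 20.345°, φ₂ = 0.788° and longitude difference Δλ = 156.072°:
Haversine: a = sin²(Δφ/2) + cos φ₁ cos φ₂ sin²(Δλ/2) = 0.0288 + (0.9376)(0.9999)(0.9570) = 0.92608.
Central angle c = 2·arcsin(√a) = 2.59091 rad.
Distance = R·c = 1737.4 × 2.5909 ≈ 4501 km.

4501 km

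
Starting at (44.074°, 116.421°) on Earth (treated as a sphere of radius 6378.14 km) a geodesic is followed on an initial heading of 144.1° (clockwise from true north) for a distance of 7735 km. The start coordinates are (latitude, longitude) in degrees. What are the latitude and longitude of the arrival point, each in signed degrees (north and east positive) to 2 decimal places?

-17.53°, 151.59°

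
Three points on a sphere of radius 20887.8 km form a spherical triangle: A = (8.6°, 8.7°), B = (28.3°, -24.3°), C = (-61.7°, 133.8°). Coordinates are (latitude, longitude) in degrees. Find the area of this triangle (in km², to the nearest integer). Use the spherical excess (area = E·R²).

Side lengths (central angles): a = 2.5060, b = 1.9836, c = 0.6418 rad; semiperimeter s = 2.5657.
By l'Huilier's theorem, tan(E/4) = √[tan(s/2) tan((s−a)/2) tan((s−b)/2) tan((s−c)/2)], giving spherical excess E = 0.8208 rad.
Area = E·R² = 0.8208 × (20887.8)² ≈ 358128932 km².

358128932 km²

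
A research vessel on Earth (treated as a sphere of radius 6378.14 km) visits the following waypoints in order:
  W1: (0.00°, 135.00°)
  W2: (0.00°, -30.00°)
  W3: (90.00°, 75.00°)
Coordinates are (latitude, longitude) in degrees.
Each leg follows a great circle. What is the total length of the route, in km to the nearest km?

Leg W1→W2: central angle 2.8798 rad, distance 18367.7 km.
Leg W2→W3: central angle 1.5708 rad, distance 10018.8 km.
Total: 18367.7 + 10018.8 ≈ 28386 km.

28386 km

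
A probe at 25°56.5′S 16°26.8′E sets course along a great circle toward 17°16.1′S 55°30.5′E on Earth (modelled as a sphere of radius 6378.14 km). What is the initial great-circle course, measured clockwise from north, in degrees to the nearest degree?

85°

With φ₁ = -0.4528, φ₂ = -0.3014, Δλ = 0.6818 rad, the forward-azimuth formula gives
θ = atan2( sin Δλ cos φ₂ , cos φ₁ sin φ₂ − sin φ₁ cos φ₂ cos Δλ ) = atan2(0.6018, 0.0574) = 84.55°.
So the initial bearing is 85°.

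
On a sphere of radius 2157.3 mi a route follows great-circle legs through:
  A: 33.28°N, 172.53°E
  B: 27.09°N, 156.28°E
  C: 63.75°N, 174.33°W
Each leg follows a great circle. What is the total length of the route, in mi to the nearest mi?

Leg A→B: central angle 0.2675 rad, distance 577.1 mi.
Leg B→C: central angle 0.7204 rad, distance 1554.2 mi.
Total: 577.1 + 1554.2 ≈ 2131 mi.

2131 mi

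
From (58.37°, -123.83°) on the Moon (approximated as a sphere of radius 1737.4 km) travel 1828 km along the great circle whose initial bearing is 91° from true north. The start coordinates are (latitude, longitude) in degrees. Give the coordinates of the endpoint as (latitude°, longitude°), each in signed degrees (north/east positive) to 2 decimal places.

Angular distance δ = d/R = 1828/1737.4 = 1.05215 rad; initial bearing θ = 1.5882 rad.
sin φ₂ = sin φ₁ cos δ + cos φ₁ sin δ cos θ = (0.8515)(0.4957) + (0.5244)(0.8685)(-0.0175) = 0.4141, so φ₂ = 24.46°.
Δλ = atan2(sin θ sin δ cos φ₁, cos δ − sin φ₁ sin φ₂) = atan2(0.4554, 0.1431) = 72.555°.
λ₂ = -123.830° + 72.555° = -51.27°.

24.46°, -51.27°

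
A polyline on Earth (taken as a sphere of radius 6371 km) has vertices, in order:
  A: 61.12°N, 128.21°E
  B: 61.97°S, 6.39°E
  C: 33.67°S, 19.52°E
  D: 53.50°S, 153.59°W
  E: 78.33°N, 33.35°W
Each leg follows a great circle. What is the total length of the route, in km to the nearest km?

47070 km

Leg A→B: central angle 2.6739 rad, distance 17035.1 km.
Leg B→C: central angle 0.5151 rad, distance 3281.6 km.
Leg C→D: central angle 1.6166 rad, distance 10299.4 km.
Leg D→E: central angle 2.5827 rad, distance 16454.3 km.
Total: 17035.1 + 3281.6 + 10299.4 + 16454.3 ≈ 47070 km.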